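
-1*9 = -9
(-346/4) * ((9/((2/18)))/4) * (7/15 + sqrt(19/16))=-14013 * sqrt(19)/32 - 32697/40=-2726.21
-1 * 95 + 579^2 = 335146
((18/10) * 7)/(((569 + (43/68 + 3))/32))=137088/194695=0.70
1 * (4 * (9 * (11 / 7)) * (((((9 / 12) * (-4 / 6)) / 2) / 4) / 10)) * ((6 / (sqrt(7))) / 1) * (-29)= 8613 * sqrt(7) / 980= 23.25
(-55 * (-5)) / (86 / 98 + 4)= 13475 / 239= 56.38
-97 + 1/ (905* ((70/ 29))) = -6144921/ 63350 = -97.00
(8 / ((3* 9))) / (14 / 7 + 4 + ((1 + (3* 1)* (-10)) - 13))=-2 / 243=-0.01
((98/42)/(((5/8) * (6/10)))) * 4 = 224/9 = 24.89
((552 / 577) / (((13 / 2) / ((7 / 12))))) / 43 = 644 / 322543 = 0.00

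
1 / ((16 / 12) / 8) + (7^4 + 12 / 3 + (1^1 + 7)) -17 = 2402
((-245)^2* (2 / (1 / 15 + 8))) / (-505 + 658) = 600250 / 6171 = 97.27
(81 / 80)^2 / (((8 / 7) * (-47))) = -45927 / 2406400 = -0.02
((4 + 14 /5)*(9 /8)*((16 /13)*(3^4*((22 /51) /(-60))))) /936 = -99 /16900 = -0.01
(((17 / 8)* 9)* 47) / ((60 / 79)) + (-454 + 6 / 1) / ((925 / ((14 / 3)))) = 104895761 / 88800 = 1181.26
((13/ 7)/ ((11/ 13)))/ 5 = 0.44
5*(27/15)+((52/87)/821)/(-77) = 49498859/5499879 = 9.00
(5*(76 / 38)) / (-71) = -10 / 71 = -0.14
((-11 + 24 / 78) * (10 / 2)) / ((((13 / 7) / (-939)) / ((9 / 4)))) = 60819.70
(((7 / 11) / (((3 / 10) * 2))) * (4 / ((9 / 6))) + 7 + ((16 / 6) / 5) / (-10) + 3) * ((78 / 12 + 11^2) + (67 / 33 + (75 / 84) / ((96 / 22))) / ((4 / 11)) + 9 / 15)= 57047298197 / 33264000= 1714.99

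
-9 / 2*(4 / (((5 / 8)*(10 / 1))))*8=-576 / 25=-23.04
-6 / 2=-3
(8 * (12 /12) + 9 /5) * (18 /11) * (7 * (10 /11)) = 12348 /121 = 102.05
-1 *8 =-8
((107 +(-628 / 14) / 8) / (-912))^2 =8059921 / 652087296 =0.01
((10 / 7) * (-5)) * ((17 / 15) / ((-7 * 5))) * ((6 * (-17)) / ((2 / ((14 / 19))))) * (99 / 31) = -114444 / 4123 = -27.76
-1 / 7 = -0.14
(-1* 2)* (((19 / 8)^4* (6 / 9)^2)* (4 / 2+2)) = -113.13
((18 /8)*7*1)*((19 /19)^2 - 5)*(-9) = 567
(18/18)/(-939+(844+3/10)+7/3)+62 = 171772/2771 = 61.99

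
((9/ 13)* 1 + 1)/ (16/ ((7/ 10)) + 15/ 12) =616/ 8775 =0.07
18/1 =18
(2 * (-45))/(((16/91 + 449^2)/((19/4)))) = -77805/36691414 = -0.00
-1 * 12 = -12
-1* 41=-41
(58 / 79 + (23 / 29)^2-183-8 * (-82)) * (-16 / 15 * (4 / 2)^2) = -2017037824 / 996585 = -2023.95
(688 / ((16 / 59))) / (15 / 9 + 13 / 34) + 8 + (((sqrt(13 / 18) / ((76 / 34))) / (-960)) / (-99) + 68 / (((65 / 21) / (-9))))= 17*sqrt(26) / 21669120 + 14242922 / 13585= 1048.43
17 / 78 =0.22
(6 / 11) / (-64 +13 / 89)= -534 / 62513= -0.01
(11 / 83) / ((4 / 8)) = 22 / 83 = 0.27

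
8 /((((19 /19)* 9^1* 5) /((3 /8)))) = 0.07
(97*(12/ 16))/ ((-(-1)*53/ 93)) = 27063/ 212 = 127.66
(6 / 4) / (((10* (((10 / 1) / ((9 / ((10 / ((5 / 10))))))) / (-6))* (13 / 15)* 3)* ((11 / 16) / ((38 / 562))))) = -1539 / 1004575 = -0.00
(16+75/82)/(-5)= -3.38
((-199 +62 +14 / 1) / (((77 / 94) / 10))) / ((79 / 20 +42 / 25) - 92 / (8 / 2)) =3854000 / 44583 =86.45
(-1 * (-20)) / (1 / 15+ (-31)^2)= 75 / 3604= 0.02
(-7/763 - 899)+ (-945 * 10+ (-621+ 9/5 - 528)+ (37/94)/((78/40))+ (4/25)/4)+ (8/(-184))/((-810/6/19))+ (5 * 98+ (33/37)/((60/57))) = -1684052297858963/153024522300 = -11005.11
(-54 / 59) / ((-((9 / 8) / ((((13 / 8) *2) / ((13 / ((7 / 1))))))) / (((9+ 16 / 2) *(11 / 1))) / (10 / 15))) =10472 / 59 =177.49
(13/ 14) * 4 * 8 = 208/ 7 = 29.71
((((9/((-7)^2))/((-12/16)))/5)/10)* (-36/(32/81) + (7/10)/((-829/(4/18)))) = 27195401/60931500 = 0.45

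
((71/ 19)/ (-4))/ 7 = -71/ 532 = -0.13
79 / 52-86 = -4393 / 52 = -84.48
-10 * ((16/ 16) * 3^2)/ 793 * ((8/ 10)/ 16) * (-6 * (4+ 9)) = 27/ 61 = 0.44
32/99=0.32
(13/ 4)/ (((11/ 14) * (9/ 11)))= 91/ 18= 5.06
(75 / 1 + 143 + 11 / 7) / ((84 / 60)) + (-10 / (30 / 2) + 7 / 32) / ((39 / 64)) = 894931 / 5733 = 156.10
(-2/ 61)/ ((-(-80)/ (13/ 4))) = -13/ 9760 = -0.00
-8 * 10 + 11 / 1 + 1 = -68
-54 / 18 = -3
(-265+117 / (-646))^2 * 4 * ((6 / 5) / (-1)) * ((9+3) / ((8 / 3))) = -792344382723 / 521645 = -1518934.11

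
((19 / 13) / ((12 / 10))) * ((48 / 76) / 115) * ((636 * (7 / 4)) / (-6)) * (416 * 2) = -23744 / 23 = -1032.35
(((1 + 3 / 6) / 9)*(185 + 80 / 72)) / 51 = 1675 / 2754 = 0.61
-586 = -586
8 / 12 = 2 / 3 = 0.67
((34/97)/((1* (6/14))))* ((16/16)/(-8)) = -119/1164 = -0.10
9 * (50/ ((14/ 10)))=2250/ 7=321.43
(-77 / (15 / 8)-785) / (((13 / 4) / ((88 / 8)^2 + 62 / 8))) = -1276273 / 39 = -32724.95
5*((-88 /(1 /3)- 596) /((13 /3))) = -12900 /13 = -992.31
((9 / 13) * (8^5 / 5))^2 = 86973087744 / 4225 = 20585346.21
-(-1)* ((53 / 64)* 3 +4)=415 / 64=6.48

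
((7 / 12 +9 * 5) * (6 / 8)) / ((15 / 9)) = 20.51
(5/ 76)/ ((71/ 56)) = 70/ 1349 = 0.05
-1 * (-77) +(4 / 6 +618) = 2087 / 3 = 695.67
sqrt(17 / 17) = 1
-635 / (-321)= 635 / 321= 1.98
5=5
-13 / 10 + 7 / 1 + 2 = 77 / 10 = 7.70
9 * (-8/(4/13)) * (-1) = 234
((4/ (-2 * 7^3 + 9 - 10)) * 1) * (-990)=1320/ 229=5.76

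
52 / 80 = 13 / 20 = 0.65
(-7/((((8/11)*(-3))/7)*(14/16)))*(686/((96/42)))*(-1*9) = -554631/8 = -69328.88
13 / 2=6.50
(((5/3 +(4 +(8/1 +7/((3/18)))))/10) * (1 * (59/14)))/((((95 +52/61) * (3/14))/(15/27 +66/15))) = 134030359/23680350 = 5.66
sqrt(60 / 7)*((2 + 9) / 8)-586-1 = -582.97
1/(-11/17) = -17/11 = -1.55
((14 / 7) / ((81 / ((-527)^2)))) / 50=277729 / 2025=137.15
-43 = -43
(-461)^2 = 212521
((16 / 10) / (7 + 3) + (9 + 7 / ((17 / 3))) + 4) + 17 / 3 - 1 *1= 24304 / 1275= 19.06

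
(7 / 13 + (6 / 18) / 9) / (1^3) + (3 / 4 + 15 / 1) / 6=3.20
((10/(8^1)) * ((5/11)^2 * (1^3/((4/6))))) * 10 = 1875/484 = 3.87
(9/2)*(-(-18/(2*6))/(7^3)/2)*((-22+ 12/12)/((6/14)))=-27/56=-0.48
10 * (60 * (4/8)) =300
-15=-15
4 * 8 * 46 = 1472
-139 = -139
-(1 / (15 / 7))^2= -49 / 225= -0.22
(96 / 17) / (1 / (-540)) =-51840 / 17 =-3049.41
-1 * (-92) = 92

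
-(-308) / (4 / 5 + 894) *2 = 1540 / 2237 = 0.69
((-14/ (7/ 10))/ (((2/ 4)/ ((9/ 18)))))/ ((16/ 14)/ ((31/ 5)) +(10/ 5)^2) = -1085/ 227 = -4.78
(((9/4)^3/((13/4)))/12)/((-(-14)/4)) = 243/2912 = 0.08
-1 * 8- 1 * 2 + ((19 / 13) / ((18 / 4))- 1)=-10.68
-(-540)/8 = 135/2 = 67.50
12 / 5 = 2.40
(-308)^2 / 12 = 23716 / 3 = 7905.33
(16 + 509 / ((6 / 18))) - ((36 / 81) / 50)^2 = 78114371 / 50625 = 1543.00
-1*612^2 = -374544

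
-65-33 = -98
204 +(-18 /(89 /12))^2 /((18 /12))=1646988 /7921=207.93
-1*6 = -6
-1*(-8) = 8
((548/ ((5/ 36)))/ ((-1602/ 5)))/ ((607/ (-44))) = 48224/ 54023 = 0.89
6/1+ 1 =7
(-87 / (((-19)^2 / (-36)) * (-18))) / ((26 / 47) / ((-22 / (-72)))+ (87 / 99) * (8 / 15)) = -0.21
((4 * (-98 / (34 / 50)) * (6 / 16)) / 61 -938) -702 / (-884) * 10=-968146 / 1037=-933.60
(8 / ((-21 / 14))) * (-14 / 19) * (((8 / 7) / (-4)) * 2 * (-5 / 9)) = 640 / 513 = 1.25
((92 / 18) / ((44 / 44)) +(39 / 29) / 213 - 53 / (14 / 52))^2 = 618611459353801 / 16826500089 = 36764.12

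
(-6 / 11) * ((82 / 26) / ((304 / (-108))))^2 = -3676347 / 5368792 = -0.68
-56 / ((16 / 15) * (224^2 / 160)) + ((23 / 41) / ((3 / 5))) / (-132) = -317305 / 1818432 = -0.17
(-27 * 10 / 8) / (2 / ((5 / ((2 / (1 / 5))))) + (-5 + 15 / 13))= -1755 / 8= -219.38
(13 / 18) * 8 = 52 / 9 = 5.78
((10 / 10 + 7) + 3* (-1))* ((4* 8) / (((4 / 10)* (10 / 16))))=640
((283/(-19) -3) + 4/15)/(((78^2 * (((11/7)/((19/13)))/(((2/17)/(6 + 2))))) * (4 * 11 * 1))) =-1099/1220191830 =-0.00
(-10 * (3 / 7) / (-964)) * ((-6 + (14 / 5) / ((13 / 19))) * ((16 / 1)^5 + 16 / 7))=-1365248928 / 153517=-8893.14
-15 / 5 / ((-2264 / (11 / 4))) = 33 / 9056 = 0.00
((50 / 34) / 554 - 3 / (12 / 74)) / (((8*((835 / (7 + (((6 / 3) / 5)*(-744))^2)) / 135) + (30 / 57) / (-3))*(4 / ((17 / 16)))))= 1546022025567 / 55027188470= 28.10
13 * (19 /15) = 247 /15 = 16.47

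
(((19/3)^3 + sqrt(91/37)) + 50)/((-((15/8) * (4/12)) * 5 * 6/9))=-32836/225-12 * sqrt(3367)/925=-146.69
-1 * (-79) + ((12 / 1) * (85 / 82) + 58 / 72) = 136153 / 1476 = 92.24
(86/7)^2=7396/49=150.94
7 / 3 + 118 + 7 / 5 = 1826 / 15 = 121.73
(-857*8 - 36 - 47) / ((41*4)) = -6939 / 164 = -42.31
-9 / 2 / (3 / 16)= -24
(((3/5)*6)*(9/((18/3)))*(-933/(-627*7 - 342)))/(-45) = -933/39425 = -0.02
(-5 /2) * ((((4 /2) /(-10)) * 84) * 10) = 420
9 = 9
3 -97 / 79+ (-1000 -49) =-82731 / 79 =-1047.23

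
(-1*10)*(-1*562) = 5620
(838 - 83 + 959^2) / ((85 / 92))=84680112 / 85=996236.61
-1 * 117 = -117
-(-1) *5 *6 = 30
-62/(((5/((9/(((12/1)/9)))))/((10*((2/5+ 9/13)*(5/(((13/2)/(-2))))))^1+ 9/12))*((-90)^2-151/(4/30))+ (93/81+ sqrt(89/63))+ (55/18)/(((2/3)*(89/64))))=7028256238146837*sqrt(623)/239253371056101943391+ 46790896965682202739/239253371056101943391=0.20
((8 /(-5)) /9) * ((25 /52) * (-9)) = 10 /13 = 0.77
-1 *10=-10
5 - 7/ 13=58/ 13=4.46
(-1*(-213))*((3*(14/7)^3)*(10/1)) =51120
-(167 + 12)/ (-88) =179/ 88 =2.03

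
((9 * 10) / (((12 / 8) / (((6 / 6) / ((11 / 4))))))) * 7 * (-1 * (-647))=98814.55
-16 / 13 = -1.23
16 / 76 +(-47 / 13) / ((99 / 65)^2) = -251021 / 186219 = -1.35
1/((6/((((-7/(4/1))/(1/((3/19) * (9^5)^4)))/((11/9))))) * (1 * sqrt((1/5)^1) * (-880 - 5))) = 255310974640195504821 * sqrt(5)/493240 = 1157433895663778.40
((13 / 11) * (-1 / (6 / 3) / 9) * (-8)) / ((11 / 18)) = 104 / 121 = 0.86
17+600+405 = 1022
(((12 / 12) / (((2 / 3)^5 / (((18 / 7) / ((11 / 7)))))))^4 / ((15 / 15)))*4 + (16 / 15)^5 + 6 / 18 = 17372376520105932319 / 182157465600000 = 95370.10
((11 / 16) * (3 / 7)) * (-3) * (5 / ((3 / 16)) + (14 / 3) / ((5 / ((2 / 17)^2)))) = -477081 / 20230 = -23.58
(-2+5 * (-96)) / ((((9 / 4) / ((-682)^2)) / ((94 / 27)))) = -84295352768 / 243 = -346894455.84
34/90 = 17/45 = 0.38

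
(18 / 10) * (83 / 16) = 747 / 80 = 9.34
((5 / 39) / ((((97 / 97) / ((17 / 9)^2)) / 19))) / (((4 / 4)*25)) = 5491 / 15795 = 0.35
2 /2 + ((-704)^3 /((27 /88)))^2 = 942760328706207515353 /729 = 1293224044864482188.41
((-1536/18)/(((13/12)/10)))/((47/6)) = -61440/611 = -100.56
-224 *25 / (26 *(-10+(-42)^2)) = -1400 / 11401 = -0.12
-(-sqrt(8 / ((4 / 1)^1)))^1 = sqrt(2) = 1.41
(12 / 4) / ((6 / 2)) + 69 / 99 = 1.70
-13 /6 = -2.17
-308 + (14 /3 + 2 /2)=-907 /3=-302.33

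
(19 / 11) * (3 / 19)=3 / 11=0.27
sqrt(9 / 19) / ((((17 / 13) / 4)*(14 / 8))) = 624*sqrt(19) / 2261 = 1.20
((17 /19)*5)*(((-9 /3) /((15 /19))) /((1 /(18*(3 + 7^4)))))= -735624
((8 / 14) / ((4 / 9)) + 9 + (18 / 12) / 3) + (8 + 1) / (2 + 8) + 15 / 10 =923 / 70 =13.19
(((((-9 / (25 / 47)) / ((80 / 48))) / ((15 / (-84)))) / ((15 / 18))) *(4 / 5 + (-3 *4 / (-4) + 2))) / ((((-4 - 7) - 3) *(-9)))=49068 / 15625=3.14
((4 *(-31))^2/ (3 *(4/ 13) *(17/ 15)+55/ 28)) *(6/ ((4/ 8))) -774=331571094/ 5479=60516.72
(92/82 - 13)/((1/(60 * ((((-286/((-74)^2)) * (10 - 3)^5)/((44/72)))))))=57458763180/56129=1023691.20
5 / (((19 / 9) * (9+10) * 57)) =0.00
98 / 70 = 7 / 5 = 1.40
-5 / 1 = -5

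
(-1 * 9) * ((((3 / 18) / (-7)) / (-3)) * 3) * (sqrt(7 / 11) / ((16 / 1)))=-3 * sqrt(77) / 2464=-0.01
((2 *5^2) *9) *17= 7650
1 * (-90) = -90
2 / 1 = 2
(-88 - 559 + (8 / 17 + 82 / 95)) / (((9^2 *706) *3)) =-1042751 / 277066170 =-0.00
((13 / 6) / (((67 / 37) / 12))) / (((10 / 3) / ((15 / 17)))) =4329 / 1139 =3.80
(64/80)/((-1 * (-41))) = 0.02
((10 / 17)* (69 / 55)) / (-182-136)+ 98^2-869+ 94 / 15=1299520064 / 148665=8741.26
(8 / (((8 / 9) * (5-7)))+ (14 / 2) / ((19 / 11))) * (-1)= 17 / 38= 0.45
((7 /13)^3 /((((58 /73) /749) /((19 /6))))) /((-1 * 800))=-356330009 /611644800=-0.58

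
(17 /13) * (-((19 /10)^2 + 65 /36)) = -41429 /5850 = -7.08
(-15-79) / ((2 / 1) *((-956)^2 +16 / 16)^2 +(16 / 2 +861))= -94 / 1670561680807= -0.00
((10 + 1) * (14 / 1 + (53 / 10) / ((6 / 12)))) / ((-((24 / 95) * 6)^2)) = -117.77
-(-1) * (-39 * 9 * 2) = -702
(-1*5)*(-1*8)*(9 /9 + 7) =320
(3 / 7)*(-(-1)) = 0.43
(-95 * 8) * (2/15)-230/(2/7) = -2719/3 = -906.33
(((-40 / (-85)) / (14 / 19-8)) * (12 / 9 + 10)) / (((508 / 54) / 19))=-4332 / 2921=-1.48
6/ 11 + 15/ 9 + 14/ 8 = 523/ 132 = 3.96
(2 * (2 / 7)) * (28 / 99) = 16 / 99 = 0.16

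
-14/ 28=-1/ 2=-0.50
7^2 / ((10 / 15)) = 147 / 2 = 73.50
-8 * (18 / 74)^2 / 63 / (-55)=0.00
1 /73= 0.01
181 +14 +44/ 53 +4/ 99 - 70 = 660443/ 5247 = 125.87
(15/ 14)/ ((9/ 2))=5/ 21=0.24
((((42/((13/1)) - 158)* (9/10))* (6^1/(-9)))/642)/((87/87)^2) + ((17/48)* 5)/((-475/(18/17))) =148739/1057160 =0.14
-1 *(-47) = 47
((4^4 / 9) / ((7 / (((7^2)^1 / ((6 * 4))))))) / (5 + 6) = 0.75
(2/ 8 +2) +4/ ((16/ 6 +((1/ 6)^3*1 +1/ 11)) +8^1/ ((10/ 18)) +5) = 2559663/ 1053148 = 2.43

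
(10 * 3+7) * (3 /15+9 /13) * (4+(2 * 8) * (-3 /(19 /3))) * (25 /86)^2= -4560250 /456703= -9.99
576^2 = 331776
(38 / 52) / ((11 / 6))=57 / 143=0.40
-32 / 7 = -4.57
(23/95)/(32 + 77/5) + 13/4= 3.26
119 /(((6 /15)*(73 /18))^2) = 240975 /5329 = 45.22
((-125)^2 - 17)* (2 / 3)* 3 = 31216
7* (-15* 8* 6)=-5040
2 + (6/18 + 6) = 25/3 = 8.33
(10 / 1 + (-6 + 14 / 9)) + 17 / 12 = 251 / 36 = 6.97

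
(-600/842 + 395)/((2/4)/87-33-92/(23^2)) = -664311990/55883119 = -11.89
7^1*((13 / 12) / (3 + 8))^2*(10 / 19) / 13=455 / 165528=0.00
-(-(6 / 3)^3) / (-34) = -4 / 17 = -0.24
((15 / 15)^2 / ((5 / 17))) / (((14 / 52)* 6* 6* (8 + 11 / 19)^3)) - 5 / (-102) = 1149705719 / 23191150185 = 0.05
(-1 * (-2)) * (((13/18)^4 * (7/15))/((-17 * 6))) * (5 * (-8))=199927/2007666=0.10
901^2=811801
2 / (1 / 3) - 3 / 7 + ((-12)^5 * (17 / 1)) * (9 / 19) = -266498331 / 133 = -2003746.85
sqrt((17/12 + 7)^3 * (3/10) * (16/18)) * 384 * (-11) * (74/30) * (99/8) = -1808708 * sqrt(505)/25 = -1625826.28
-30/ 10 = -3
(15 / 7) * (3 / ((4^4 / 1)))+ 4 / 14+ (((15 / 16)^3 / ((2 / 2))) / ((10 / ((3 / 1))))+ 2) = 146687 / 57344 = 2.56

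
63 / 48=21 / 16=1.31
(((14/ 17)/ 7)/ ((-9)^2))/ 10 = 1/ 6885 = 0.00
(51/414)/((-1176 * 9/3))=-17/486864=-0.00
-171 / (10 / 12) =-1026 / 5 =-205.20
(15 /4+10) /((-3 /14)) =-385 /6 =-64.17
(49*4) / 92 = 49 / 23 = 2.13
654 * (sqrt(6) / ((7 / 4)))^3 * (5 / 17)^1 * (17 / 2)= 627840 * sqrt(6) / 343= 4483.64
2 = 2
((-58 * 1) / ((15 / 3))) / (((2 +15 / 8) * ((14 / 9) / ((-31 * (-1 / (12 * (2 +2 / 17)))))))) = -493 / 210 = -2.35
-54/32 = -1.69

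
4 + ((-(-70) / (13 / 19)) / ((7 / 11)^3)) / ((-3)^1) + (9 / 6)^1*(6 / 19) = -4642475 / 36309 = -127.86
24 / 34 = 12 / 17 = 0.71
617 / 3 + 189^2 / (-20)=-94823 / 60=-1580.38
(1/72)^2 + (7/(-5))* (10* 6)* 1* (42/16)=-1143071/5184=-220.50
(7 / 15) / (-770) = -1 / 1650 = -0.00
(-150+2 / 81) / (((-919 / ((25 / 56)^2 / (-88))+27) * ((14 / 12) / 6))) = -30370000 / 15978782421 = -0.00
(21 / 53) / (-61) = -21 / 3233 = -0.01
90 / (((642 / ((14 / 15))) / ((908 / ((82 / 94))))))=136.19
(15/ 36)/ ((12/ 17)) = 85/ 144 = 0.59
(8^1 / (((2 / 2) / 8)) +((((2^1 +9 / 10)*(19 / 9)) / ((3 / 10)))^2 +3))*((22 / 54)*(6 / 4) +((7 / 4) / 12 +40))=517123459 / 26244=19704.45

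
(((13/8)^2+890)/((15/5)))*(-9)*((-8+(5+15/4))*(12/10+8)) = -11825703/640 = -18477.66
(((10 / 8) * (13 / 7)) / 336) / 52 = 5 / 37632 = 0.00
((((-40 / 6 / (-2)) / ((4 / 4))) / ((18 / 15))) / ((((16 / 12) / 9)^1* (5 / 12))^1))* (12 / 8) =67.50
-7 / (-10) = 7 / 10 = 0.70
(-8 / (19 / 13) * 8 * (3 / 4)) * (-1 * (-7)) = -4368 / 19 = -229.89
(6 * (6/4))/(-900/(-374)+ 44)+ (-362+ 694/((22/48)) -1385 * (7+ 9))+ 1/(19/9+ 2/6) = -1002653372/47729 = -21007.22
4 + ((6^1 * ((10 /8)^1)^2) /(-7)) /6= 423 /112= 3.78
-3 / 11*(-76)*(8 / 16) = 10.36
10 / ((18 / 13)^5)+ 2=3746033 / 944784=3.96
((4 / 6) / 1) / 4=1 / 6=0.17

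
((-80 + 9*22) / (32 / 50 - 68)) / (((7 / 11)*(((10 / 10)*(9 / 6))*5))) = -3245 / 8841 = -0.37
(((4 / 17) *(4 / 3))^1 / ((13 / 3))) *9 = 144 / 221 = 0.65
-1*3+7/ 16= -41/ 16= -2.56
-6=-6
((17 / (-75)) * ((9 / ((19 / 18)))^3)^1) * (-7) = 168643944 / 171475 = 983.49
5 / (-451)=-0.01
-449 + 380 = -69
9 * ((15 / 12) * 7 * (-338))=-53235 / 2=-26617.50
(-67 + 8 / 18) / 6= -11.09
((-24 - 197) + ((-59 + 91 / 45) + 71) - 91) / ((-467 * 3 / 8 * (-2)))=-0.85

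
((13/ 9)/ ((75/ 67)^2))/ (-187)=-58357/ 9466875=-0.01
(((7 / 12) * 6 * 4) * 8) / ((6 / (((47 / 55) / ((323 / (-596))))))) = -29.43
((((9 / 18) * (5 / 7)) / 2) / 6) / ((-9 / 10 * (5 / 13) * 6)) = -65 / 4536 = -0.01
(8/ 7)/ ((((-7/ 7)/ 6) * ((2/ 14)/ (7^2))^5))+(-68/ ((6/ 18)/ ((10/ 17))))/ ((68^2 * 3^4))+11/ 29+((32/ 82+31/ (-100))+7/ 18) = -30203499090801044409877/ 927776700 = -32554707496751.15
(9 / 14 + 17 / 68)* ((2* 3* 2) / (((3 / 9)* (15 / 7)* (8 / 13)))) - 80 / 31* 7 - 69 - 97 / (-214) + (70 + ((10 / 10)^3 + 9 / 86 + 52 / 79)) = 858757379 / 90142792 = 9.53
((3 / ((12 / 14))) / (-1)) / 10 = -7 / 20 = -0.35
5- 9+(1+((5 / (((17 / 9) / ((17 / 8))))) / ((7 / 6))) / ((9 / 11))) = 81 / 28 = 2.89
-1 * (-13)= 13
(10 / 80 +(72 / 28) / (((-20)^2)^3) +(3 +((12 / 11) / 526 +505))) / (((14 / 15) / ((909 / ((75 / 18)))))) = 2693860983537008697 / 22681120000000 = 118771.07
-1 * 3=-3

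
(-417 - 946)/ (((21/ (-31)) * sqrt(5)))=42253 * sqrt(5)/ 105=899.82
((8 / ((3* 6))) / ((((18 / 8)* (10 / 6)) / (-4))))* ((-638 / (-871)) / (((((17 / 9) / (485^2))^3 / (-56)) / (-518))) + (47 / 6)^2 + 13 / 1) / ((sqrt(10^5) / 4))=-50571858389497366069931839768* sqrt(10) / 649906993125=-246069452567881006.80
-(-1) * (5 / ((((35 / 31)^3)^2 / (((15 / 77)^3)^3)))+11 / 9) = 123139616964390385624618 / 100750515302255133524517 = 1.22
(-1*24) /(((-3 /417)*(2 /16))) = 26688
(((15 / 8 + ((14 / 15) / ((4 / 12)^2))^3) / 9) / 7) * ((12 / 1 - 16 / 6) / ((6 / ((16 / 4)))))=198193 / 3375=58.72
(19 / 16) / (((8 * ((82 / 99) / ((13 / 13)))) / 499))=938619 / 10496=89.43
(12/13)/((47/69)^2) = 1.99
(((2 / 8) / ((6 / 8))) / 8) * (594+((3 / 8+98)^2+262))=438.90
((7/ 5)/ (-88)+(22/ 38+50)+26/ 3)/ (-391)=-1485481/ 9806280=-0.15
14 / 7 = 2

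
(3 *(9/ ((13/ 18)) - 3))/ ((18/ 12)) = 246/ 13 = 18.92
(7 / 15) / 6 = 7 / 90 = 0.08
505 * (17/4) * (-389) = -3339565/4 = -834891.25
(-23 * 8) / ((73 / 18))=-3312 / 73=-45.37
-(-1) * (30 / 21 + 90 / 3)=220 / 7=31.43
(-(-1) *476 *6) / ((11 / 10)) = 28560 / 11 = 2596.36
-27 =-27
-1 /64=-0.02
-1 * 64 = -64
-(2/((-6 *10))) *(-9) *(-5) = 3/2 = 1.50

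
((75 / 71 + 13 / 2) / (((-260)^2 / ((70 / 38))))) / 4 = 7511 / 145907840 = 0.00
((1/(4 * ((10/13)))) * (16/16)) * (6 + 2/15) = 299/150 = 1.99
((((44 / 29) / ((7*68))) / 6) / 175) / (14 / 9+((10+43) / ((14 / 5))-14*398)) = -33 / 60348586025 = -0.00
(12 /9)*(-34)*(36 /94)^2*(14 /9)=-22848 /2209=-10.34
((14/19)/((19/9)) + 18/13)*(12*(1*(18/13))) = 1757376/61009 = 28.81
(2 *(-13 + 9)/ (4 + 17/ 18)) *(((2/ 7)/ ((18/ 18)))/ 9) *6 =-192/ 623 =-0.31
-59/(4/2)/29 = -59/58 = -1.02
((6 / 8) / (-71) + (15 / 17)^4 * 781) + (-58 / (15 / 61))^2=299439750862841 / 5336991900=56106.47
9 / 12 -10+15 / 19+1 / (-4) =-331 / 38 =-8.71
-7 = -7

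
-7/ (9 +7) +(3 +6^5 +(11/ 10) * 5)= 124545/ 16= 7784.06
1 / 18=0.06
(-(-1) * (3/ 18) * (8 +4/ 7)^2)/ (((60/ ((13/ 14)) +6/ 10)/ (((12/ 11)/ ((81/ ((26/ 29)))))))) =0.00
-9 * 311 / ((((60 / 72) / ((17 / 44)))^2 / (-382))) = 1390518009 / 6050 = 229837.69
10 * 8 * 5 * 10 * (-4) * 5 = -80000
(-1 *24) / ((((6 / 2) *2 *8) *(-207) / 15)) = 5 / 138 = 0.04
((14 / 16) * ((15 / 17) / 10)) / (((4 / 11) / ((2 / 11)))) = 21 / 544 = 0.04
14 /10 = 7 /5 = 1.40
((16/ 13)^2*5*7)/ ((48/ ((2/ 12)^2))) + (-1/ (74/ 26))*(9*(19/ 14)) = -10071029/ 2363634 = -4.26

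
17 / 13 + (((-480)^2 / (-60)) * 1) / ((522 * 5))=-185 / 1131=-0.16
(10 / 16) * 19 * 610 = 28975 / 4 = 7243.75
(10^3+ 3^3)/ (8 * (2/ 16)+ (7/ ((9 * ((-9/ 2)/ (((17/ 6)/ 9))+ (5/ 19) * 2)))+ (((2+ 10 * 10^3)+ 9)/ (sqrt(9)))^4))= 3161817/ 381760607598493405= 0.00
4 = 4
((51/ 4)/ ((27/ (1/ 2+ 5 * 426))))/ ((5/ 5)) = 72437/ 72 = 1006.07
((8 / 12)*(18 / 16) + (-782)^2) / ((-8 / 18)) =-22014891 / 16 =-1375930.69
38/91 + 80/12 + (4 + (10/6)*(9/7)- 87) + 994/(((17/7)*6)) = -8597/1547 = -5.56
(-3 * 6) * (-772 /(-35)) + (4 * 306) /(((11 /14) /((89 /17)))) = 2987064 /385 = 7758.61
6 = 6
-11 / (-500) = 11 / 500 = 0.02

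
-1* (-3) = 3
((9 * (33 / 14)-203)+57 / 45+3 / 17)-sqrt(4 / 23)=-643823 / 3570-2 * sqrt(23) / 23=-180.76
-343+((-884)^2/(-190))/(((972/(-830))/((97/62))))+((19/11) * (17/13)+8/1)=105650333912/20467161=5161.94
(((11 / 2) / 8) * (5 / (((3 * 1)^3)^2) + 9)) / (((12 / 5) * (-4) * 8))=-180565 / 2239488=-0.08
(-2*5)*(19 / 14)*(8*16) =-12160 / 7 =-1737.14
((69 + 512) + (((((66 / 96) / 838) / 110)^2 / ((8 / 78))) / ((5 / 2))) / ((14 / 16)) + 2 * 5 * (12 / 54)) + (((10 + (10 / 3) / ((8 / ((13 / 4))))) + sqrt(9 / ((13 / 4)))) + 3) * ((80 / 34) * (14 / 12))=280 * sqrt(13) / 221 + 14984926290213967 / 24067306368000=627.19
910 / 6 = 455 / 3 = 151.67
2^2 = 4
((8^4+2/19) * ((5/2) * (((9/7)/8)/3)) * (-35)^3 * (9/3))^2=115034111312769140625/23104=4978969499340769.59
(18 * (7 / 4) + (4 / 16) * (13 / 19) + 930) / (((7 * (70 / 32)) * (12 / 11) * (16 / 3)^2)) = 344553 / 170240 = 2.02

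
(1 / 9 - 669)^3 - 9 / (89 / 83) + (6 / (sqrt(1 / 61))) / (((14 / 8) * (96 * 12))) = -19416882056563 / 64881 + sqrt(61) / 336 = -299269155.15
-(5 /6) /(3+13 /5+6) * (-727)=18175 /348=52.23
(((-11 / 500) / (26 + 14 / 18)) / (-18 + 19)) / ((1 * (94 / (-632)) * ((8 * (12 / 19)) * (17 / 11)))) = 544863 / 770236000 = 0.00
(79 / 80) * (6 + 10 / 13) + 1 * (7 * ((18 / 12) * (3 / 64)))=59711 / 8320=7.18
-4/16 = -1/4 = -0.25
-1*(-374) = 374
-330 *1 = -330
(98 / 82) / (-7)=-7 / 41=-0.17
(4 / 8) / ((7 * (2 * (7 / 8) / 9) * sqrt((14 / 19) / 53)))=9 * sqrt(14098) / 343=3.12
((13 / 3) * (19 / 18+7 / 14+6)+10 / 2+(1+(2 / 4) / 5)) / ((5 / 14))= 73409 / 675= 108.75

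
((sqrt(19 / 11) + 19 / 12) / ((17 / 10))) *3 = 30 *sqrt(209) / 187 + 95 / 34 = 5.11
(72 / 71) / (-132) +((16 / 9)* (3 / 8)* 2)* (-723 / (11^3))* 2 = -137614 / 94501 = -1.46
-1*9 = -9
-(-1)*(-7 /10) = -7 /10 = -0.70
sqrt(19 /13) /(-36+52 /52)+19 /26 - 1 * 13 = -319 /26 - sqrt(247) /455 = -12.30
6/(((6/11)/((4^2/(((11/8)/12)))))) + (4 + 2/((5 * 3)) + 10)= 23252/15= 1550.13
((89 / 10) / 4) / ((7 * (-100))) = -89 / 28000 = -0.00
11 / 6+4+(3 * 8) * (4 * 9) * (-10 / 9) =-5725 / 6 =-954.17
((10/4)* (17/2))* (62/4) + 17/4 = 2669/8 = 333.62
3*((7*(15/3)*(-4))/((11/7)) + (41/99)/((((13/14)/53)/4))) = 7028/429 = 16.38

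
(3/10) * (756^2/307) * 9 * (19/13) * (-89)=-13047309576/19955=-653836.61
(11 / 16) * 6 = 33 / 8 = 4.12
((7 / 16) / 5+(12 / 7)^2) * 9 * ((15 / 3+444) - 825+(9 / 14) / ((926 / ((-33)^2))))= -519385474521 / 50818880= -10220.33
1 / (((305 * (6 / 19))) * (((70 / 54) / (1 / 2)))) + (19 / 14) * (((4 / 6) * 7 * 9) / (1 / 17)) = 41376471 / 42700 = 969.00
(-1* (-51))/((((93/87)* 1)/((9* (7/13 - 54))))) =-9251145/403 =-22955.69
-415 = -415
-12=-12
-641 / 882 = -0.73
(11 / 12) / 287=11 / 3444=0.00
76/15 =5.07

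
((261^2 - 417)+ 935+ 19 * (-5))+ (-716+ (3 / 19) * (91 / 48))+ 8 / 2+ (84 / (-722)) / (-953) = 373384791705 / 5504528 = 67832.30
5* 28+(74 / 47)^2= 314736 / 2209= 142.48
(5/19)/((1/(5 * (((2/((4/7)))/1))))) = 4.61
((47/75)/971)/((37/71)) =3337/2694525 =0.00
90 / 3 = 30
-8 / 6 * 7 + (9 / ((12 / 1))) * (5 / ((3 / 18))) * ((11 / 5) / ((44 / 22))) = 185 / 12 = 15.42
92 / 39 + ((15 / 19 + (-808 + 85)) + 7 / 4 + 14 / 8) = -1061633 / 1482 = -716.35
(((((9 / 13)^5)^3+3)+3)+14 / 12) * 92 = 659.70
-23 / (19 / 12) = -276 / 19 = -14.53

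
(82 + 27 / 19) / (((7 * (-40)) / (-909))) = 288153 / 1064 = 270.82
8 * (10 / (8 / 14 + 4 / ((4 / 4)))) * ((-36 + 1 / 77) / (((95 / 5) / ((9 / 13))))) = -22.95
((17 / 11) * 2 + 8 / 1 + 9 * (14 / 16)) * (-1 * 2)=-1669 / 44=-37.93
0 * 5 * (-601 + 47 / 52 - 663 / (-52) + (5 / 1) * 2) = 0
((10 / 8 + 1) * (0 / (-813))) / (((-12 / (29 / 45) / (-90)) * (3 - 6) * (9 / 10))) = 0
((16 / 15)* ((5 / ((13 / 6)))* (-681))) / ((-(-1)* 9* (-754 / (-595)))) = -2161040 / 14703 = -146.98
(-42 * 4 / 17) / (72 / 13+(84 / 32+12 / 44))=-1.17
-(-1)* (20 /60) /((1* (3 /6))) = 2 /3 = 0.67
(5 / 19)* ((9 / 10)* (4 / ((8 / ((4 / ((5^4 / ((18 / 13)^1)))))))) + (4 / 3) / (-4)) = -40139 / 463125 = -0.09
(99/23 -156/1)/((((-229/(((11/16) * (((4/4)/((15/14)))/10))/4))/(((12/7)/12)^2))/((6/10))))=38379/294952000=0.00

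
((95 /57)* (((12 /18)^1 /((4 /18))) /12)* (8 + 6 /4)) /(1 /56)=221.67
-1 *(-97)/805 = 97/805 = 0.12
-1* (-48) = 48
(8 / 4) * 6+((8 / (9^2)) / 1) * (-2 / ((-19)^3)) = 6666964 / 555579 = 12.00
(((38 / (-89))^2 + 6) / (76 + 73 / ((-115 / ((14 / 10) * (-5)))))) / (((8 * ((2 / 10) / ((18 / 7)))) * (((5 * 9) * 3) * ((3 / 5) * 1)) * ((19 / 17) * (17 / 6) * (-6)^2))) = 14078875 / 1052553284244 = 0.00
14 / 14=1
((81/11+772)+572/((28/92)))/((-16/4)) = -204727/308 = -664.70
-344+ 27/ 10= -3413/ 10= -341.30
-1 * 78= -78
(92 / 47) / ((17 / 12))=1104 / 799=1.38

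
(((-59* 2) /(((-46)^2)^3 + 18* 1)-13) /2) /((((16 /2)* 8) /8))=-3848933125 /4737148457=-0.81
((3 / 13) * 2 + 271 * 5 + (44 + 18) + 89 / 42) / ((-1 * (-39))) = 775091 / 21294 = 36.40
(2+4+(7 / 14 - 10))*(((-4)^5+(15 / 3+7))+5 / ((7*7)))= 49583 / 14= 3541.64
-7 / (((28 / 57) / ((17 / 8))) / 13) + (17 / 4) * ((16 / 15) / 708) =-33444491 / 84960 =-393.65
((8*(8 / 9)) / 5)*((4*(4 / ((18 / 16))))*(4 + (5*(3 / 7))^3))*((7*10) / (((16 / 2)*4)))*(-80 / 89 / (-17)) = 194437120 / 6005097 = 32.38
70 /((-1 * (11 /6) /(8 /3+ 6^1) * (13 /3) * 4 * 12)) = -35 /22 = -1.59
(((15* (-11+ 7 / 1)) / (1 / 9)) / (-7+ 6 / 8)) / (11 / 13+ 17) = 702 / 145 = 4.84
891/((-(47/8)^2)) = -25.81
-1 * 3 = -3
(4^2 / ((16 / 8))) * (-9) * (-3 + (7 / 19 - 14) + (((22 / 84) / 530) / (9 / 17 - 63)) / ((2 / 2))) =7470281473 / 6238365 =1197.47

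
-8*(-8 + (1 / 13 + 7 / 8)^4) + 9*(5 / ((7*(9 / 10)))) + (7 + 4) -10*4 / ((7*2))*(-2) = 81.29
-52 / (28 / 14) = -26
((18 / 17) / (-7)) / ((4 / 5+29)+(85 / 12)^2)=-12960 / 6852139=-0.00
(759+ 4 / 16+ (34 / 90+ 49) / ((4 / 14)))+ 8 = 169213 / 180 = 940.07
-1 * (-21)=21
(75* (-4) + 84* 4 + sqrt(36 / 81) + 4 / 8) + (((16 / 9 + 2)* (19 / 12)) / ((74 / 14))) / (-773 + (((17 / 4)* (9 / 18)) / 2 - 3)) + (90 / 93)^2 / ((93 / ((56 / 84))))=27433563046915 / 738018460782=37.17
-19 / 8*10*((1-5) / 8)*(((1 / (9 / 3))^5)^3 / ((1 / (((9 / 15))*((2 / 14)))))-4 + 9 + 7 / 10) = 36259688027 / 535692528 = 67.69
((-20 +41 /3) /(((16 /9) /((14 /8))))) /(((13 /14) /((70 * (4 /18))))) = -104.44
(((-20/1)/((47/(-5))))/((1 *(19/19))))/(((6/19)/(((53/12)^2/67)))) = 1334275/680184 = 1.96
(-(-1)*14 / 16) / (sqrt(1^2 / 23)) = 7*sqrt(23) / 8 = 4.20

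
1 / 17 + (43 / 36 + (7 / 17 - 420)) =-256021 / 612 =-418.33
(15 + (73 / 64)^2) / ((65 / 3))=200307 / 266240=0.75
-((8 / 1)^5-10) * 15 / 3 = -163790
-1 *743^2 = -552049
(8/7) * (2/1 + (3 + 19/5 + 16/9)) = 544/45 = 12.09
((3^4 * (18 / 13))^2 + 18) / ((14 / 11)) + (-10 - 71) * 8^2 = 5575761 / 1183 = 4713.24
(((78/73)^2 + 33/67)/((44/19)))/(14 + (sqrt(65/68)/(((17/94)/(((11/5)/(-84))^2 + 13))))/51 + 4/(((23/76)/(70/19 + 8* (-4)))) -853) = -141464491211480979055235400000/243215346681997448237221590302851 -4833807567777900045438300* sqrt(1105)/243215346681997448237221590302851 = -0.00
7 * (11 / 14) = 5.50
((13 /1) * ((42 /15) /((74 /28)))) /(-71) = -2548 /13135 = -0.19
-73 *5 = -365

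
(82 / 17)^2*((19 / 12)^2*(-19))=-11529979 / 10404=-1108.23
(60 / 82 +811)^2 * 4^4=283551990016 / 1681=168680541.35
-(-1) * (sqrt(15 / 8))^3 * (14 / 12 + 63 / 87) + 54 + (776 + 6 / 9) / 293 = 1645 * sqrt(30) / 1856 + 49796 / 879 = 61.51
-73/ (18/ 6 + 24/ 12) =-73/ 5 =-14.60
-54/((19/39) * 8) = -1053/76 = -13.86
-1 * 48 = -48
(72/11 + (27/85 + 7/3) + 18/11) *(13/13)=30386/2805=10.83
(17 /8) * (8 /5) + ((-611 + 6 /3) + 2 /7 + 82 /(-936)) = -9916483 /16380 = -605.40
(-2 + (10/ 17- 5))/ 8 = -109/ 136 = -0.80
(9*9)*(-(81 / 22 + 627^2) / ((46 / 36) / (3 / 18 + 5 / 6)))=-6305061951 / 253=-24921193.48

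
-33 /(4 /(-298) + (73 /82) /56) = -22578864 /1693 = -13336.60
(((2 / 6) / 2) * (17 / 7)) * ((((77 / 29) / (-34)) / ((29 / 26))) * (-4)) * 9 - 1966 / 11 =-1643968 / 9251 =-177.71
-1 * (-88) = 88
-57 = -57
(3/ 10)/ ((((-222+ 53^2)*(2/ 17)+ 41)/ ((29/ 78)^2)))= 14297/ 119063880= 0.00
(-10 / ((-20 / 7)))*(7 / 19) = 49 / 38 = 1.29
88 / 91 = 0.97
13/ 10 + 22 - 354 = -3307/ 10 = -330.70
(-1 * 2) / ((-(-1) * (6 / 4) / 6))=-8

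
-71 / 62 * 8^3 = -18176 / 31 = -586.32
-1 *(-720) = 720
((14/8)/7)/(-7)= -1/28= -0.04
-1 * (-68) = 68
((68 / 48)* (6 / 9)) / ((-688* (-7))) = 17 / 86688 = 0.00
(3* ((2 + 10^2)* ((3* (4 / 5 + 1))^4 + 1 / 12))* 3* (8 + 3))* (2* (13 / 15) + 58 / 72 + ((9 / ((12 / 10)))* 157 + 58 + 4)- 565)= 145347173264293 / 25000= 5813886930.57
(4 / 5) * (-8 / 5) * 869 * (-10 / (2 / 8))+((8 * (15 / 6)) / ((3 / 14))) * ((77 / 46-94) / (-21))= 46474748 / 1035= 44903.14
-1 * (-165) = 165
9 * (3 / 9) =3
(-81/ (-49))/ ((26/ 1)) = 81/ 1274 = 0.06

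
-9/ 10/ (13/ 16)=-1.11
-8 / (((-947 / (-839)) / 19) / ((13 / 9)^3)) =-280179016 / 690363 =-405.84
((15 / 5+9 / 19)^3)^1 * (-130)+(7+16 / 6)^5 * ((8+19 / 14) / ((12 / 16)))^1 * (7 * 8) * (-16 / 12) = -1179592918776304 / 15000633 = -78636209.47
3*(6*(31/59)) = 558/59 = 9.46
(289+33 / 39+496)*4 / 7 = 40864 / 91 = 449.05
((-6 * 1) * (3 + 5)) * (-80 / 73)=3840 / 73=52.60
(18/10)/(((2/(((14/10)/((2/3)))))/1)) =189/100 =1.89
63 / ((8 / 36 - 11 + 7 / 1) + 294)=567 / 2612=0.22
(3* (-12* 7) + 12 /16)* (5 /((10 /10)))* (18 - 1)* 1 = -85425 /4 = -21356.25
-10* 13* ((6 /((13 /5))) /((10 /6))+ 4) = -700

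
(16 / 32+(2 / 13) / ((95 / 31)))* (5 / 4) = 1359 / 1976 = 0.69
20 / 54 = 10 / 27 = 0.37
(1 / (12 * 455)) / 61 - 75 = -24979499 / 333060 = -75.00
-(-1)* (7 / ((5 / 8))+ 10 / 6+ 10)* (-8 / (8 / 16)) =-5488 / 15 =-365.87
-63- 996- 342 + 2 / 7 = -9805 / 7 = -1400.71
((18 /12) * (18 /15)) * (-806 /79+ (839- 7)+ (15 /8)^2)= 37555047 /25280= 1485.56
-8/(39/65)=-40/3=-13.33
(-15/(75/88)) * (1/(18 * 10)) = -22/225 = -0.10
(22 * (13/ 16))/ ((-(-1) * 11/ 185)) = 2405/ 8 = 300.62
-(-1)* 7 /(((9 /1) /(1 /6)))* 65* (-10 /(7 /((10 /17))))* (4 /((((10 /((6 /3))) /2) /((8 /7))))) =-41600 /3213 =-12.95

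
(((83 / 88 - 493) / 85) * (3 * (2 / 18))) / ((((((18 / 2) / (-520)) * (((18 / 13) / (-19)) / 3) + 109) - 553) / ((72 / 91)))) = 42781388 / 12441457259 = 0.00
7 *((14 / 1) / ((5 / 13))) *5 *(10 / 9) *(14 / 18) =89180 / 81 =1100.99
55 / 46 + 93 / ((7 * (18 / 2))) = 2581 / 966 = 2.67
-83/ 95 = -0.87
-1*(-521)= 521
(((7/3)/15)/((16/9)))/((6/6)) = 0.09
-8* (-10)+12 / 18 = 242 / 3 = 80.67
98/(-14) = -7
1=1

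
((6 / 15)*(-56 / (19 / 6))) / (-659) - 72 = -4506888 / 62605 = -71.99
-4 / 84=-1 / 21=-0.05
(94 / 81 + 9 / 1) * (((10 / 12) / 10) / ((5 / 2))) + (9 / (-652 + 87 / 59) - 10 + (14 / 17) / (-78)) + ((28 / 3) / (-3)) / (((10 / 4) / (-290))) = 7238911572883 / 20611748430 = 351.20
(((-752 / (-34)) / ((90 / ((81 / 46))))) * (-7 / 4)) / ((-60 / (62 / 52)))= 30597 / 2033200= 0.02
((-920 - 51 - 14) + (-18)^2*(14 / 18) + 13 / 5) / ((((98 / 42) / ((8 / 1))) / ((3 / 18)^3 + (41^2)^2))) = -318435814972 / 45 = -7076351443.82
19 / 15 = 1.27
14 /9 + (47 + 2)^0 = 23 /9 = 2.56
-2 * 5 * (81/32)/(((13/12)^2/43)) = -156735/169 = -927.43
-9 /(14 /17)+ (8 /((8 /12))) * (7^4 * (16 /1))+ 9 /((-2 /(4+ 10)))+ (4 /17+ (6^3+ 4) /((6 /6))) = 109750917 /238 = 461138.31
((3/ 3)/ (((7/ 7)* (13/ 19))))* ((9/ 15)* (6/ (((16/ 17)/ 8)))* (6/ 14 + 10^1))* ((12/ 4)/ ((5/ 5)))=636633/ 455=1399.19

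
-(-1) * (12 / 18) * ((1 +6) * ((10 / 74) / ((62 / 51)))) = 595 / 1147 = 0.52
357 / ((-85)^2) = 21 / 425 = 0.05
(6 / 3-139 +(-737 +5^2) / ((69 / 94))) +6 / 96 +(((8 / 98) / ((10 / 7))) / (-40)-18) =-217332601 / 193200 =-1124.91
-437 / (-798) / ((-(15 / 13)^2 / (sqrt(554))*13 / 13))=-3887*sqrt(554) / 9450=-9.68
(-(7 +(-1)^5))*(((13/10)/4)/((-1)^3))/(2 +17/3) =117/460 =0.25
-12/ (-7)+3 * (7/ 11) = 279/ 77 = 3.62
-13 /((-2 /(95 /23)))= 1235 /46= 26.85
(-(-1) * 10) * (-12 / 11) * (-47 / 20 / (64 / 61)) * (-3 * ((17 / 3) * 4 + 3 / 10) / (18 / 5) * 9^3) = -480013209 / 1408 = -340918.47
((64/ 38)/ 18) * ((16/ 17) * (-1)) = -0.09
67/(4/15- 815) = -1005/12221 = -0.08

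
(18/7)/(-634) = -9/2219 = -0.00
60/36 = 5/3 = 1.67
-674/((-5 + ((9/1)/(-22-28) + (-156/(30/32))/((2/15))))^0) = -674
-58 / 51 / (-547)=58 / 27897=0.00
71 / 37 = 1.92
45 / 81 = 5 / 9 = 0.56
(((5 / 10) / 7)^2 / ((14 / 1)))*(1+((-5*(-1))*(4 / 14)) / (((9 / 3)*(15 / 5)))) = 73 / 172872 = 0.00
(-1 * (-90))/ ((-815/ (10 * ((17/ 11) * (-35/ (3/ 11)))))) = 35700/ 163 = 219.02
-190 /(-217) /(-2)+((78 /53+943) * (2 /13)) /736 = -13225071 /55020784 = -0.24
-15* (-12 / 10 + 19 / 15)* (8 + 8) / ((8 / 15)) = -30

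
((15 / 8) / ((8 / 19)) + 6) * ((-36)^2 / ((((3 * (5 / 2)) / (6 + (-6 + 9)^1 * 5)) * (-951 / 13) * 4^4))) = -1643733 / 811520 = -2.03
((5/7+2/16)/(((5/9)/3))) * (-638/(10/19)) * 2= -7691409/700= -10987.73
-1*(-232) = 232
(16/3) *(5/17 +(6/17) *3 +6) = 2000/51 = 39.22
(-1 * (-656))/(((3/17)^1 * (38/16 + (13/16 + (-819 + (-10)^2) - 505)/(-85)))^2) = 350654566400/4678970409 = 74.94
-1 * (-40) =40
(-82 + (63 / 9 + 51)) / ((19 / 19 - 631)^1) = 0.04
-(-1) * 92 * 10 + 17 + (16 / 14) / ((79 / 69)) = 518713 / 553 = 938.00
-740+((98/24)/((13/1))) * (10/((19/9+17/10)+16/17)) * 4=-69697120/94523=-737.36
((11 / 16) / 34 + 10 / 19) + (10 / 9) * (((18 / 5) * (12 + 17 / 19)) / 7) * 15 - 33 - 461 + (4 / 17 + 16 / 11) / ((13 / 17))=-380.72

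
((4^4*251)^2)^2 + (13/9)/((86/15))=4398194722943551930433/258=17047266367998263296.25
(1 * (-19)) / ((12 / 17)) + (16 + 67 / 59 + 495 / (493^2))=-1682763865 / 172078692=-9.78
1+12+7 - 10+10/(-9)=80/9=8.89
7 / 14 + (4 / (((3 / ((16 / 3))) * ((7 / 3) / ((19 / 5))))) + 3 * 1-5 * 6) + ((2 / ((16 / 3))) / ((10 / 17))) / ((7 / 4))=-6113 / 420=-14.55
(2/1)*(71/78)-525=-20404/39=-523.18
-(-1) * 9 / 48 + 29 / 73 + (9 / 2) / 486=18733 / 31536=0.59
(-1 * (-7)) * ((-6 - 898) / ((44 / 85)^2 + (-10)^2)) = -63.11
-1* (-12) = 12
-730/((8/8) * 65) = -146/13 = -11.23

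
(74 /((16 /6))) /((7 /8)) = 222 /7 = 31.71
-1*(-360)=360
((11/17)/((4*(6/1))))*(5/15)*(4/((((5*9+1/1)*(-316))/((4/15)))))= -11/16680060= -0.00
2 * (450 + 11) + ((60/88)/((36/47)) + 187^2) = 9475459/264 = 35891.89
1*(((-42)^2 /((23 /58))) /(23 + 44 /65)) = 738920 /3933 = 187.88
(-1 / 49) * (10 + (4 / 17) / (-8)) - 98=-163607 / 1666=-98.20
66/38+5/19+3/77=157/77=2.04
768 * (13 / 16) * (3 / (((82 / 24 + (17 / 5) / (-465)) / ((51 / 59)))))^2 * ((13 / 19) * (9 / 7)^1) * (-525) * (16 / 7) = -12957724224000000 / 34001200093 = -381096.08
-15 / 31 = -0.48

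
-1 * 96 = -96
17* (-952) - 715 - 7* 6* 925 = -55749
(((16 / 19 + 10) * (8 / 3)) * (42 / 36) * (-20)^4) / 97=922880000 / 16587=55638.75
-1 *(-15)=15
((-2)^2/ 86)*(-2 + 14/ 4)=3/ 43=0.07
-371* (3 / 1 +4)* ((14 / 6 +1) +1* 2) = -41552 / 3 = -13850.67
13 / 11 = 1.18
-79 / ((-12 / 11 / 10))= 4345 / 6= 724.17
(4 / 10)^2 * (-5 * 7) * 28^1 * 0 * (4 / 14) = 0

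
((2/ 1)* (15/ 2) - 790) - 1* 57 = -832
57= 57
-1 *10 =-10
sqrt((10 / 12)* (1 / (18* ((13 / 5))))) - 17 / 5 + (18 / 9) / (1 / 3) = 5* sqrt(39) / 234 + 13 / 5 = 2.73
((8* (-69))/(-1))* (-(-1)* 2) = 1104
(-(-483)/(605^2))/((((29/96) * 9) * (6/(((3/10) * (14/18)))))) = 9016/477662625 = 0.00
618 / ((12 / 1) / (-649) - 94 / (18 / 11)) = -3609738 / 335641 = -10.75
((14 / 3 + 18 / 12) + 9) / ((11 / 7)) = 637 / 66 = 9.65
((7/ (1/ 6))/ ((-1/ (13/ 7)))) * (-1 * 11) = 858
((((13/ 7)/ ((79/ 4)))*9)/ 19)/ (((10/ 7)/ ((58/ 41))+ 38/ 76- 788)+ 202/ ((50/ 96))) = -678600/ 6073494799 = -0.00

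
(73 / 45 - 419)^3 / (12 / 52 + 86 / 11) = -947461444610824 / 104884875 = -9033346.75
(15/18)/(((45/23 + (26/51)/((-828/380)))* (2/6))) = 10557/7274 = 1.45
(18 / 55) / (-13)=-18 / 715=-0.03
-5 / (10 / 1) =-1 / 2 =-0.50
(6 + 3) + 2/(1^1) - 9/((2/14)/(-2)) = 137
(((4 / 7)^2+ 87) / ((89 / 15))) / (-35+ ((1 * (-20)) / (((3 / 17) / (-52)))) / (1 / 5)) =38511 / 77010899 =0.00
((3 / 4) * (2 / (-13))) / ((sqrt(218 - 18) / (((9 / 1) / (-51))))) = 9 * sqrt(2) / 8840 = 0.00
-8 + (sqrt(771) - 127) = -107.23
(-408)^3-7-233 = -67917552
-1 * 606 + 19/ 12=-7253/ 12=-604.42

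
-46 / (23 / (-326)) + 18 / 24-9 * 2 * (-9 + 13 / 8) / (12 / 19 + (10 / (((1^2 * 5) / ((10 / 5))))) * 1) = 239857 / 352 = 681.41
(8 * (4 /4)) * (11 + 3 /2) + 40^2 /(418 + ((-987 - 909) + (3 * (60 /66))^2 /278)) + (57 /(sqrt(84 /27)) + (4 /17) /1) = 131.47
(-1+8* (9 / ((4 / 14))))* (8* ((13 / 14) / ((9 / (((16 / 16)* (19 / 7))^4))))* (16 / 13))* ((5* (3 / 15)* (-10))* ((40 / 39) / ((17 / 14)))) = -1674781235200 / 14326767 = -116898.76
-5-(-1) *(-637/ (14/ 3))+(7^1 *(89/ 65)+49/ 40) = -67959/ 520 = -130.69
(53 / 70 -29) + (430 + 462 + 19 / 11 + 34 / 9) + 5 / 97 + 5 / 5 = 585033599 / 672210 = 870.31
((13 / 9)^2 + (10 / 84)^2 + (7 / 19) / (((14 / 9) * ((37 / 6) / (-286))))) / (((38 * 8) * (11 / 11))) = -99150125 / 3392891712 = -0.03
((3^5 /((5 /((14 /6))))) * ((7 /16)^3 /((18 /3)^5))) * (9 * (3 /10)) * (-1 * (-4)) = 21609 /1638400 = 0.01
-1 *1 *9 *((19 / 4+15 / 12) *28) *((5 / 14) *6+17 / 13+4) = -146448 / 13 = -11265.23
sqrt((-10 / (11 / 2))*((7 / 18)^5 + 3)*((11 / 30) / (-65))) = sqrt(6560205) / 14580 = 0.18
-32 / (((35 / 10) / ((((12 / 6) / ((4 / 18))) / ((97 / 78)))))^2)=-136.82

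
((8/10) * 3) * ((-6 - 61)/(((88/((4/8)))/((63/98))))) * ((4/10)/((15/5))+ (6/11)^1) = -1206/3025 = -0.40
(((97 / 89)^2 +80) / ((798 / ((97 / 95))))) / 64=20793211 / 12810474880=0.00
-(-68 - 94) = 162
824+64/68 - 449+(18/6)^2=6544/17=384.94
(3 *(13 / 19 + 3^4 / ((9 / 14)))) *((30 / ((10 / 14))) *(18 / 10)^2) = 24565842 / 475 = 51717.56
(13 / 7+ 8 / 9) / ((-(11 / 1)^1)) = -173 / 693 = -0.25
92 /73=1.26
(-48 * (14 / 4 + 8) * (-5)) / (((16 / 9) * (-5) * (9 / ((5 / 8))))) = -345 / 16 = -21.56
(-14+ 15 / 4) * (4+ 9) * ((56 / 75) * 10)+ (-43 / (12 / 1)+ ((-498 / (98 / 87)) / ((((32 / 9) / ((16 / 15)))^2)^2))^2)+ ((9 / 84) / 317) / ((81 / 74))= -2025613979635749169 / 2055015900000000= -985.69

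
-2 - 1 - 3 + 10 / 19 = -104 / 19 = -5.47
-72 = -72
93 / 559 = 0.17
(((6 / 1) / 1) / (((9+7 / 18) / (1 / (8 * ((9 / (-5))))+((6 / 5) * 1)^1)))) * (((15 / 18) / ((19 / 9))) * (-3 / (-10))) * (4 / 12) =3663 / 128440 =0.03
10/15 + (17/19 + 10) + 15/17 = 12058/969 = 12.44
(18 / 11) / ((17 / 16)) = 288 / 187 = 1.54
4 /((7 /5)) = 20 /7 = 2.86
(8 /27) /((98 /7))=4 /189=0.02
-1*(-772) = 772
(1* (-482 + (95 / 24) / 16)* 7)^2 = 1676898092401 / 147456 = 11372193.01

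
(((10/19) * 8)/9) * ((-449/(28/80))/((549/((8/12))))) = -1436800/1971459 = -0.73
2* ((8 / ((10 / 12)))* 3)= 288 / 5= 57.60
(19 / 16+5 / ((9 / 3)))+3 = 281 / 48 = 5.85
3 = 3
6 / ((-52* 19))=-3 / 494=-0.01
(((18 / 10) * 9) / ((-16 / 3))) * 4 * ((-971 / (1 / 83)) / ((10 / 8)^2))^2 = -101013842605248 / 3125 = -32324429633.68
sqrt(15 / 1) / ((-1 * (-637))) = sqrt(15) / 637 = 0.01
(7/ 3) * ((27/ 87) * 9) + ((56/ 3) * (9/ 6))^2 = 22925/ 29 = 790.52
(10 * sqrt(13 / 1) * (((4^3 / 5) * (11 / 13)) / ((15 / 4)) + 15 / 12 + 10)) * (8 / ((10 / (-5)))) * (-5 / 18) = 55139 * sqrt(13) / 351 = 566.40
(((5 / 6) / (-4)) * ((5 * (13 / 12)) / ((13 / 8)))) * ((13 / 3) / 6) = -325 / 648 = -0.50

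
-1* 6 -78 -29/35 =-2969/35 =-84.83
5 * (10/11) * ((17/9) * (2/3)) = 1700/297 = 5.72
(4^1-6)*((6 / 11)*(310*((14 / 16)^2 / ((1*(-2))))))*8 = 22785 / 22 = 1035.68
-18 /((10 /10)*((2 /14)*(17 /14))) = -1764 /17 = -103.76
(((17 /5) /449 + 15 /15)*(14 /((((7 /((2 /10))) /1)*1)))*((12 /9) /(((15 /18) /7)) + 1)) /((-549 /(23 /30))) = -17342 /2525625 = -0.01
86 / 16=43 / 8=5.38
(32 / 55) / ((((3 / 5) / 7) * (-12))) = -56 / 99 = -0.57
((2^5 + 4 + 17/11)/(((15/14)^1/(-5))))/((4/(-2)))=2891/33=87.61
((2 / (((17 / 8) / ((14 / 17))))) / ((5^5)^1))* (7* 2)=3136 / 903125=0.00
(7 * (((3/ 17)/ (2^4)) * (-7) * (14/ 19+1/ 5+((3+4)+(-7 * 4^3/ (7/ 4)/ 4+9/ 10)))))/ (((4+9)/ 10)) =1540707/ 67184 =22.93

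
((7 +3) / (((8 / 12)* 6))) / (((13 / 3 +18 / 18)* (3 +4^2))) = 15 / 608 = 0.02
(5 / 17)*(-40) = -11.76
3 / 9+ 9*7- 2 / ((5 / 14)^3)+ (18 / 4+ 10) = 25447 / 750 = 33.93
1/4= 0.25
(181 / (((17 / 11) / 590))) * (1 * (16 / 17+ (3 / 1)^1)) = 78704230 / 289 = 272332.98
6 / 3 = 2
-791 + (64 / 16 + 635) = -152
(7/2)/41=7/82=0.09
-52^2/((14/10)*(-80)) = 169/7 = 24.14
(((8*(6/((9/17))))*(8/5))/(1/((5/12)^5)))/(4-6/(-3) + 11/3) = 10625/56376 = 0.19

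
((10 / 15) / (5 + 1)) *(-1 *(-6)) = 2 / 3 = 0.67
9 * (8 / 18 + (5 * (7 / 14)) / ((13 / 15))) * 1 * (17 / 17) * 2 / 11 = 779 / 143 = 5.45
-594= -594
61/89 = 0.69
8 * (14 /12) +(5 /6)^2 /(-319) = 107159 /11484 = 9.33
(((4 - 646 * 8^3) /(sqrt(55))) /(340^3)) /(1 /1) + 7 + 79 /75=8.05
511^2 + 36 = 261157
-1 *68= -68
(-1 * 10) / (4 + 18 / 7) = -35 / 23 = -1.52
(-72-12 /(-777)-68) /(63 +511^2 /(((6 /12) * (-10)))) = 90640 /33774377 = 0.00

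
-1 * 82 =-82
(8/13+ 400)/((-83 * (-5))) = 5208/5395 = 0.97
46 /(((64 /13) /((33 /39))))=253 /32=7.91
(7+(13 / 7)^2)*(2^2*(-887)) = -1816576 / 49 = -37072.98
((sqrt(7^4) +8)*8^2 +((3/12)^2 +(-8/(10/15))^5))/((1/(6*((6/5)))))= -35306487/20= -1765324.35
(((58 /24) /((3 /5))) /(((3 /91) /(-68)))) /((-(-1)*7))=-1186.85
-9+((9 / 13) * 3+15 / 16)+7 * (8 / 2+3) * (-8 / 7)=-61.99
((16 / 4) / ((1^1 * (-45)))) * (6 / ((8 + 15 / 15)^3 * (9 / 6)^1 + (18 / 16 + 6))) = -64 / 132075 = -0.00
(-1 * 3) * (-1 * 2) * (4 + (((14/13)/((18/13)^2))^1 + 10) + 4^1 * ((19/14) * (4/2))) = 28825/189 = 152.51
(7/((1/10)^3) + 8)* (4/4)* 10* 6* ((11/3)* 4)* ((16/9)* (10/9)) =328908800/27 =12181807.41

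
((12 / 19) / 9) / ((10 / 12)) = 0.08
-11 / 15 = -0.73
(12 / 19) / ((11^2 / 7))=0.04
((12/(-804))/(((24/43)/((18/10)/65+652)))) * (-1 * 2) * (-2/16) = -9112087/2090400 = -4.36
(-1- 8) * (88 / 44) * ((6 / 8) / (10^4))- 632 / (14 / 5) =-31600189 / 140000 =-225.72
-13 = -13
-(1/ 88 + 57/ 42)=-843/ 616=-1.37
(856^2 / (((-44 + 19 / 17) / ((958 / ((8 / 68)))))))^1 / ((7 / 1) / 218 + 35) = -22112476233088 / 5567373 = -3971797.15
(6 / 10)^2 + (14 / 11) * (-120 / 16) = -2526 / 275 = -9.19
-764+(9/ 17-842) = -27293/ 17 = -1605.47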